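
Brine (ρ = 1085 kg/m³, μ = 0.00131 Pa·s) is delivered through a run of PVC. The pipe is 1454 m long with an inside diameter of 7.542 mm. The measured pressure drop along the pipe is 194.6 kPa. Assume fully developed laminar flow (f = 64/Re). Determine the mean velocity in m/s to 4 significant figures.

For laminar flow, f = 64/Re with Re = ρVD/μ, so Darcy-Weisbach reduces to ΔP = 32μLV/D². Solving for V: V = ΔP·D²/(32μL) = 1.946e+05·(0.007542)²/(32·0.00131·1454) = 0.1816 m/s.
Check: Re = ρVD/μ = 1085·0.1816·0.007542/0.00131 = 1134 < 2300, so the laminar assumption holds.

V ≈ 0.1816 m/s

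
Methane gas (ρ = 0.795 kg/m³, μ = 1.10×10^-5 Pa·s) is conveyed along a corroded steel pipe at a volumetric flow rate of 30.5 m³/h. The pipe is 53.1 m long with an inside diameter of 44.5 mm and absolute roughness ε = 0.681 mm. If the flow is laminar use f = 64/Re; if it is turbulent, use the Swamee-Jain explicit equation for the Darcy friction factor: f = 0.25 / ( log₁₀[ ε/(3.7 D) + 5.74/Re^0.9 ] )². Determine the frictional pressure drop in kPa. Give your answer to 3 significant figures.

ΔP ≈ 0.665 kPa

Q = 30.5 m³/h = 30.5/3600 = 0.008472 m³/s.
Cross-sectional area A = πD²/4 = π(0.0445)²/4 = 0.001555 m²; mean velocity V = Q/A = 0.008472/0.001555 = 5.447 m/s.
Reynolds number Re = ρVD/μ = 0.795 · 5.447 · 0.0445 / 1.1e-05 = 1.752e+04.
Re > 4000 → turbulent. Relative roughness ε/D = 0.000681/0.0445 = 0.0153. Swamee-Jain: f = 0.25/(log₁₀[0.0153/3.7 + 5.74/1.752e+04^0.9])² = 0.25/(log₁₀[0.00414 + 0.00087])² = 0.25/(-2.3)² = 0.04724.
Darcy-Weisbach: ΔP = f(L/D)(ρV²/2) = 0.04724·(53.1/0.0445)·(0.795·5.447²/2) = 0.04724·1193·11.8 = 664.9 Pa.
ΔP = 664.9 Pa = 0.665 kPa.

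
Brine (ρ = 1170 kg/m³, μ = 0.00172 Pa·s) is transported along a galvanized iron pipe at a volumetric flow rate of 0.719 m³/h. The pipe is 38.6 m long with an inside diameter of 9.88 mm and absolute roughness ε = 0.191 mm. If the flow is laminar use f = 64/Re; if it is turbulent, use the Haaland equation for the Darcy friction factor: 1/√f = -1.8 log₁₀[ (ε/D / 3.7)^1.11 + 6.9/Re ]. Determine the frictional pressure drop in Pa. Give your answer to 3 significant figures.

ΔP ≈ 780000 Pa

Q = 0.719 m³/h = 0.719/3600 = 0.0001997 m³/s.
Cross-sectional area A = πD²/4 = π(0.00988)²/4 = 7.667e-05 m²; mean velocity V = Q/A = 0.0001997/7.667e-05 = 2.605 m/s.
Reynolds number Re = ρVD/μ = 1170 · 2.605 · 0.00988 / 0.00172 = 1.751e+04.
Re > 4000 → turbulent. Relative roughness ε/D = 0.000191/0.00988 = 0.0193. Haaland: 1/√f = -1.8 log₁₀[(0.0193/3.7)^1.11 + 6.9/1.751e+04] = -1.8 log₁₀[0.00293 + 0.000394] = 4.461, so f = 0.05026.
Darcy-Weisbach: ΔP = f(L/D)(ρV²/2) = 0.05026·(38.6/0.00988)·(1170·2.605²/2) = 0.05026·3907·3970 = 7.795e+05 Pa.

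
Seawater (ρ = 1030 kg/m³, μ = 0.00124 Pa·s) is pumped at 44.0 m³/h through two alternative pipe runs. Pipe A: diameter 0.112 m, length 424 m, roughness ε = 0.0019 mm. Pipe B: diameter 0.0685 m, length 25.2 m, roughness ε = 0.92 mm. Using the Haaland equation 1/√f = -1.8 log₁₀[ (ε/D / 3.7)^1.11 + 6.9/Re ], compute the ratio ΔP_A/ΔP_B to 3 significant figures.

Pipe A: V = Q/A = 0.01222/0.009852 = 1.241 m/s; Re = 1.154e+05; ε/D = 1.7e-05; Haaland → f = 0.01737; ΔP_A = f(L/D)(ρV²/2) = 5.213e+04 Pa.
Pipe B: V = Q/A = 0.01222/0.003685 = 3.316 m/s; Re = 1.887e+05; ε/D = 0.0134; Haaland → f = 0.04232; ΔP_B = f(L/D)(ρV²/2) = 8.82e+04 Pa.
ΔP_A/ΔP_B = 5.213e+04/8.82e+04 = 0.591.

ΔP_A/ΔP_B ≈ 0.591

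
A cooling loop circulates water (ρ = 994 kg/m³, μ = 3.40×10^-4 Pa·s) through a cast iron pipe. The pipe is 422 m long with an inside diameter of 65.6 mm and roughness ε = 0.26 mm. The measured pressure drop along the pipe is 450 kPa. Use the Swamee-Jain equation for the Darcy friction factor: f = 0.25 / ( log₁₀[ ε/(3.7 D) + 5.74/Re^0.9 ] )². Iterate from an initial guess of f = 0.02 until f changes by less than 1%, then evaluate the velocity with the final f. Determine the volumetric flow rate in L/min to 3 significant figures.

Q ≈ 449 L/min

Rearranging Darcy-Weisbach: V = √(2·ΔP·D/(f·L·ρ)). With ε/D = 0.00026/0.0656 = 0.00396, iterate starting from f = 0.02:
  f = 0.02 → V = √(2·4.5e+05·0.0656/(0.02·422·994)) = 2.653 m/s; Re = ρVD/μ = 5.088e+05; f → 0.02866
  f = 0.02866 → V = 2.216 m/s; Re = 4.25e+05; f → 0.02872
Converged (Δf/f < 1%). With the final f = 0.02872: V = √(2·4.5e+05·0.0656/(0.02872·422·994)) = 2.214 m/s.
Q = V·A = 2.214·(π/4·0.0656²) = 0.007483 m³/s = 449 L/min.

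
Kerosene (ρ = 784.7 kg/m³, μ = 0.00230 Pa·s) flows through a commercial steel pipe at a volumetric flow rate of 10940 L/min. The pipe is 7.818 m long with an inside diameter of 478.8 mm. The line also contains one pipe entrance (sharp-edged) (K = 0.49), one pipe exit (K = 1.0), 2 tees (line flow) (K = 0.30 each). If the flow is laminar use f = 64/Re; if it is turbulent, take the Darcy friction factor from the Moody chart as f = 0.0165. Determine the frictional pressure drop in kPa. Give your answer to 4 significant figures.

Q = 10940 L/min = 10940/60000 = 0.1823 m³/s.
Cross-sectional area A = πD²/4 = π(0.4788)²/4 = 0.1801 m²; mean velocity V = Q/A = 0.1823/0.1801 = 1.013 m/s.
Reynolds number Re = ρVD/μ = 784.7 · 1.013 · 0.4788 / 0.0023 = 1.654e+05.
Re > 4000 → turbulent; use the Moody-chart value f = 0.0165.
Total minor-loss coefficient ΣK = 1·0.49 + 1·1 + 2·0.3 = 2.09.
ΔP = [f·L/D + ΣK]·(ρV²/2) = [0.0165·7.818/0.4788 + 2.09]·(784.7·1.013²/2) = [0.2694 + 2.09]·402.4 = 949.3 Pa.
ΔP = 949.3 Pa = 0.9493 kPa.

ΔP ≈ 0.9493 kPa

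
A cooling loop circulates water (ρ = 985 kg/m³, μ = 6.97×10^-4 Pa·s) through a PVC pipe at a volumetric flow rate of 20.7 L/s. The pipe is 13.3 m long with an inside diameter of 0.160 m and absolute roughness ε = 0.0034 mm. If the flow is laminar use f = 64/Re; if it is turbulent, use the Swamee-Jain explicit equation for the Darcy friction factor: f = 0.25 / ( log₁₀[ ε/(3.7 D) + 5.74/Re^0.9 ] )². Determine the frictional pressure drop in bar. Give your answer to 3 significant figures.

Q = 20.7 L/s = 20.7/1000 = 0.0207 m³/s.
Cross-sectional area A = πD²/4 = π(0.16)²/4 = 0.02011 m²; mean velocity V = Q/A = 0.0207/0.02011 = 1.03 m/s.
Reynolds number Re = ρVD/μ = 985 · 1.03 · 0.16 / 0.000697 = 2.328e+05.
Re > 4000 → turbulent. Relative roughness ε/D = 3.4e-06/0.16 = 2.12e-05. Swamee-Jain: f = 0.25/(log₁₀[2.12e-05/3.7 + 5.74/2.328e+05^0.9])² = 0.25/(log₁₀[5.74e-06 + 8.48e-05])² = 0.25/(-4.043)² = 0.0153.
Darcy-Weisbach: ΔP = f(L/D)(ρV²/2) = 0.0153·(13.3/0.16)·(985·1.03²/2) = 0.0153·83.12·522 = 663.7 Pa.
ΔP = 663.7 Pa = 0.00664 bar.

ΔP ≈ 0.00664 bar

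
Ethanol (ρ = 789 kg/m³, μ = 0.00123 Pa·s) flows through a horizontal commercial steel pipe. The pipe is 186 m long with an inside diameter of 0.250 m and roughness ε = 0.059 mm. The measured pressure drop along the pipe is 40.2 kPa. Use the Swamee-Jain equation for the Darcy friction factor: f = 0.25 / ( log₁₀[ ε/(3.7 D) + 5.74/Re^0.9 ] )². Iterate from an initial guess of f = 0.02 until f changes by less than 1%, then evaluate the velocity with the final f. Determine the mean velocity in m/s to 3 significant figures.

Rearranging Darcy-Weisbach: V = √(2·ΔP·D/(f·L·ρ)). With ε/D = 5.9e-05/0.25 = 0.000236, iterate starting from f = 0.02:
  f = 0.02 → V = √(2·4.02e+04·0.25/(0.02·186·789)) = 2.617 m/s; Re = ρVD/μ = 4.197e+05; f → 0.01607
  f = 0.01607 → V = 2.919 m/s; Re = 4.682e+05; f → 0.01592
Converged (Δf/f < 1%). With the final f = 0.01592: V = √(2·4.02e+04·0.25/(0.01592·186·789)) = 2.933 m/s.

V ≈ 2.93 m/s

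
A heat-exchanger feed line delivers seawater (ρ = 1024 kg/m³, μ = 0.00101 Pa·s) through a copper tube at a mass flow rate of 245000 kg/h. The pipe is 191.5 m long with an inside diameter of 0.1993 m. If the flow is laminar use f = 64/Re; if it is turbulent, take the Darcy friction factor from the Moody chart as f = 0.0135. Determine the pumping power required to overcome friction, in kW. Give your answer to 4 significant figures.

ṁ = 245000 kg/h = 245000/3600 = 68.06 kg/s.
A = πD²/4 = π(0.1993)²/4 = 0.0312 m²; mean velocity V = ṁ/(ρA) = 68.06/(1024 · 0.0312) = 2.13 m/s.
Reynolds number Re = ρVD/μ = 1024 · 2.13 · 0.1993 / 0.00101 = 4.305e+05.
Re > 4000 → turbulent; use the Moody-chart value f = 0.0135.
Darcy-Weisbach: ΔP = f(L/D)(ρV²/2) = 0.0135·(191.5/0.1993)·(1024·2.13²/2) = 0.0135·960.9·2324 = 3.014e+04 Pa.
Q = ṁ/ρ = 68.06/1024 = 0.06646 m³/s.
Pumping power P = QΔP = 0.06646·3.014e+04 = 2003.3 W = 2.003 kW.

P ≈ 2.003 kW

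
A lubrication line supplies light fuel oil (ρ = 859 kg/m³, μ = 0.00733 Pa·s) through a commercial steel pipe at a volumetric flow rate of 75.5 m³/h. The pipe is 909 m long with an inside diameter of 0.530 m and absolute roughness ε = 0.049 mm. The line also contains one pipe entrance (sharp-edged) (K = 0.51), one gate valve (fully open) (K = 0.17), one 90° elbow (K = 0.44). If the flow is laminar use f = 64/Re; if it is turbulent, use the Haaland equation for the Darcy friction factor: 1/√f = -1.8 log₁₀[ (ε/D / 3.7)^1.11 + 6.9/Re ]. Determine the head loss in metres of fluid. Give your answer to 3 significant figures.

h_f ≈ 0.0289 m

Q = 75.5 m³/h = 75.5/3600 = 0.02097 m³/s.
Cross-sectional area A = πD²/4 = π(0.53)²/4 = 0.2206 m²; mean velocity V = Q/A = 0.02097/0.2206 = 0.09506 m/s.
Reynolds number Re = ρVD/μ = 859 · 0.09506 · 0.53 / 0.00733 = 5904.
Re > 4000 → turbulent. Relative roughness ε/D = 4.9e-05/0.53 = 9.25e-05. Haaland: 1/√f = -1.8 log₁₀[(9.25e-05/3.7)^1.11 + 6.9/5904] = -1.8 log₁₀[7.79e-06 + 0.00117] = 5.273, so f = 0.03597.
Total minor-loss coefficient ΣK = 1·0.51 + 1·0.17 + 1·0.44 = 1.12.
ΔP = [f·L/D + ΣK]·(ρV²/2) = [0.03597·909/0.53 + 1.12]·(859·0.09506²/2) = [61.68 + 1.12]·3.881 = 243.8 Pa.
Head loss h_f = ΔP/(ρg) = 243.8/(859·9.81) = 0.0289 m.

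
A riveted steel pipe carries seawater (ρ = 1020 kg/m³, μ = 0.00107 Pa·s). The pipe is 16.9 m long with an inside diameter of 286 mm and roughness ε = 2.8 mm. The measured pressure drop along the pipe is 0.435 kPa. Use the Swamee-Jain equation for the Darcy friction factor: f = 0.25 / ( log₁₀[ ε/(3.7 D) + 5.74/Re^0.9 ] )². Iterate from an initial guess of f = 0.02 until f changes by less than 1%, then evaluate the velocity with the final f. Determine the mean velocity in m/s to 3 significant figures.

V ≈ 0.615 m/s

Rearranging Darcy-Weisbach: V = √(2·ΔP·D/(f·L·ρ)). With ε/D = 0.0028/0.286 = 0.00979, iterate starting from f = 0.02:
  f = 0.02 → V = √(2·435·0.286/(0.02·16.9·1020)) = 0.8495 m/s; Re = ρVD/μ = 2.316e+05; f → 0.03804
  f = 0.03804 → V = 0.616 m/s; Re = 1.679e+05; f → 0.03817
Converged (Δf/f < 1%). With the final f = 0.03817: V = √(2·435·0.286/(0.03817·16.9·1020)) = 0.6149 m/s.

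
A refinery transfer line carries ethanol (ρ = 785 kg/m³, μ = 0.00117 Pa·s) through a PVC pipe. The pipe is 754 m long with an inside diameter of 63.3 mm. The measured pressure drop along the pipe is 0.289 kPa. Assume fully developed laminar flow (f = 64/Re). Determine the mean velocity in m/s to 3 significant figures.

For laminar flow, f = 64/Re with Re = ρVD/μ, so Darcy-Weisbach reduces to ΔP = 32μLV/D². Solving for V: V = ΔP·D²/(32μL) = 289·(0.0633)²/(32·0.00117·754) = 0.04102 m/s.
Check: Re = ρVD/μ = 785·0.04102·0.0633/0.00117 = 1742 < 2300, so the laminar assumption holds.

V ≈ 0.0410 m/s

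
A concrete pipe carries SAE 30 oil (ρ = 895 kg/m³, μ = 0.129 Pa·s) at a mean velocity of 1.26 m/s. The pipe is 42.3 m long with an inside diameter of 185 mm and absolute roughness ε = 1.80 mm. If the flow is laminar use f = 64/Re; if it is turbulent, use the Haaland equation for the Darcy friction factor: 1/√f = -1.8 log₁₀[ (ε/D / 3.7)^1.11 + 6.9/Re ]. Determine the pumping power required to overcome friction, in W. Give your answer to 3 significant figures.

Reynolds number Re = ρVD/μ = 895 · 1.26 · 0.185 / 0.129 = 1617.
Re < 2300 → laminar flow, so f = 64/Re = 64/1617 = 0.03957 (the turbulent correlation is not needed).
Darcy-Weisbach: ΔP = f(L/D)(ρV²/2) = 0.03957·(42.3/0.185)·(895·1.26²/2) = 0.03957·228.6·710.5 = 6428 Pa.
Q = V·A = 1.26·0.02688 = 0.03387 m³/s.
Pumping power P = QΔP = 0.03387·6428 = 217.7 W = 218 W.

P ≈ 218 W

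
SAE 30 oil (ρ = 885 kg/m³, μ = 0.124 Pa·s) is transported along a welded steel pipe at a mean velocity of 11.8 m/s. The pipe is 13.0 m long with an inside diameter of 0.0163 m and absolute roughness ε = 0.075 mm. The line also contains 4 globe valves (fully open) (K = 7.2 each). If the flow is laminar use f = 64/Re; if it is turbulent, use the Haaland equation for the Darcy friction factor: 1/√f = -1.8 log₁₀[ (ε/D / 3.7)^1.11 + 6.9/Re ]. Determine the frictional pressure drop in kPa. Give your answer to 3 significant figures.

ΔP ≈ 4070 kPa

Reynolds number Re = ρVD/μ = 885 · 11.8 · 0.0163 / 0.124 = 1373.
Re < 2300 → laminar flow, so f = 64/Re = 64/1373 = 0.04662 (the turbulent correlation is not needed).
Total minor-loss coefficient ΣK = 4·7.2 = 28.8.
ΔP = [f·L/D + ΣK]·(ρV²/2) = [0.04662·13/0.0163 + 28.8]·(885·11.8²/2) = [37.18 + 28.8]·6.161e+04 = 4.065e+06 Pa.
ΔP = 4.065e+06 Pa = 4070 kPa.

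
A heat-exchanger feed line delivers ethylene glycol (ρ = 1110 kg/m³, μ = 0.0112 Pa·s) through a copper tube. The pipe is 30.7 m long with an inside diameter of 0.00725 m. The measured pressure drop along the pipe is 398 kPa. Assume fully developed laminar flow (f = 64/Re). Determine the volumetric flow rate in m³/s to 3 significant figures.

For laminar flow, f = 64/Re with Re = ρVD/μ, so Darcy-Weisbach reduces to ΔP = 32μLV/D². Solving for V: V = ΔP·D²/(32μL) = 3.98e+05·(0.00725)²/(32·0.0112·30.7) = 1.901 m/s.
Check: Re = ρVD/μ = 1110·1.901·0.00725/0.0112 = 1366 < 2300, so the laminar assumption holds.
Q = V·A = 1.901·(π/4·0.00725²) = 7.849e-05 m³/s = 7.85×10^-5 m³/s.

Q ≈ 7.85×10^-5 m³/s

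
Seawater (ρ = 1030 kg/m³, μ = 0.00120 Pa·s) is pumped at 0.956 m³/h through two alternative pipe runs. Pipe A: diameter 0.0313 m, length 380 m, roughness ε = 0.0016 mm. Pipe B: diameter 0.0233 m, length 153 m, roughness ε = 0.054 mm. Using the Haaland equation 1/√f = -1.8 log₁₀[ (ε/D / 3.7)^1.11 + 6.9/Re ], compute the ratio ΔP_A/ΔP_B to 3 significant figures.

Pipe A: V = Q/A = 0.0002656/0.0007694 = 0.3451 m/s; Re = 9272; ε/D = 5.11e-05; Haaland → f = 0.03159; ΔP_A = f(L/D)(ρV²/2) = 2.352e+04 Pa.
Pipe B: V = Q/A = 0.0002656/0.0004264 = 0.6228 m/s; Re = 1.246e+04; ε/D = 0.00232; Haaland → f = 0.03254; ΔP_B = f(L/D)(ρV²/2) = 4.268e+04 Pa.
ΔP_A/ΔP_B = 2.352e+04/4.268e+04 = 0.551.

ΔP_A/ΔP_B ≈ 0.551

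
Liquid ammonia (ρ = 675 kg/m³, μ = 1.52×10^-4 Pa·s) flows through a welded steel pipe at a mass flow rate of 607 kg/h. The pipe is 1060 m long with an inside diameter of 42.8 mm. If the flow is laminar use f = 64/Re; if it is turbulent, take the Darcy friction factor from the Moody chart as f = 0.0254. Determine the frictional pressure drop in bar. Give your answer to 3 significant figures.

ΔP ≈ 0.0640 bar

ṁ = 607 kg/h = 607/3600 = 0.1686 kg/s.
A = πD²/4 = π(0.0428)²/4 = 0.001439 m²; mean velocity V = ṁ/(ρA) = 0.1686/(675 · 0.001439) = 0.1736 m/s.
Reynolds number Re = ρVD/μ = 675 · 0.1736 · 0.0428 / 0.000152 = 3.3e+04.
Re > 4000 → turbulent; use the Moody-chart value f = 0.0254.
Darcy-Weisbach: ΔP = f(L/D)(ρV²/2) = 0.0254·(1060/0.0428)·(675·0.1736²/2) = 0.0254·2.477e+04·10.17 = 6400 Pa.
ΔP = 6400 Pa = 0.0640 bar.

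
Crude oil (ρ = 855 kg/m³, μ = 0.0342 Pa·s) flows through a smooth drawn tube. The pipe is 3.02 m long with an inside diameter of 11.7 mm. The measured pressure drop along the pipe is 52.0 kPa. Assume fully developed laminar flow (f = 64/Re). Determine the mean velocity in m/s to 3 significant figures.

For laminar flow, f = 64/Re with Re = ρVD/μ, so Darcy-Weisbach reduces to ΔP = 32μLV/D². Solving for V: V = ΔP·D²/(32μL) = 5.2e+04·(0.0117)²/(32·0.0342·3.02) = 2.154 m/s.
Check: Re = ρVD/μ = 855·2.154·0.0117/0.0342 = 630 < 2300, so the laminar assumption holds.

V ≈ 2.15 m/s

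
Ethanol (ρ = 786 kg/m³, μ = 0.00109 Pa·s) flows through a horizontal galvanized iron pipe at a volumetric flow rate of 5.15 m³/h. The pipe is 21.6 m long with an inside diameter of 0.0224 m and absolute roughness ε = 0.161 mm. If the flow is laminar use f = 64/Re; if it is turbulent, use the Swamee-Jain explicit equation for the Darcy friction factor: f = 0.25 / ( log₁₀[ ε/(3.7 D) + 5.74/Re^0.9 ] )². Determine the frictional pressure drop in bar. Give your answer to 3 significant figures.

ΔP ≈ 1.78 bar

Q = 5.15 m³/h = 5.15/3600 = 0.001431 m³/s.
Cross-sectional area A = πD²/4 = π(0.0224)²/4 = 0.0003941 m²; mean velocity V = Q/A = 0.001431/0.0003941 = 3.63 m/s.
Reynolds number Re = ρVD/μ = 786 · 3.63 · 0.0224 / 0.00109 = 5.864e+04.
Re > 4000 → turbulent. Relative roughness ε/D = 0.000161/0.0224 = 0.00719. Swamee-Jain: f = 0.25/(log₁₀[0.00719/3.7 + 5.74/5.864e+04^0.9])² = 0.25/(log₁₀[0.00194 + 0.000293])² = 0.25/(-2.651)² = 0.03559.
Darcy-Weisbach: ΔP = f(L/D)(ρV²/2) = 0.03559·(21.6/0.0224)·(786·3.63²/2) = 0.03559·964.3·5179 = 1.777e+05 Pa.
ΔP = 1.777e+05 Pa = 1.78 bar.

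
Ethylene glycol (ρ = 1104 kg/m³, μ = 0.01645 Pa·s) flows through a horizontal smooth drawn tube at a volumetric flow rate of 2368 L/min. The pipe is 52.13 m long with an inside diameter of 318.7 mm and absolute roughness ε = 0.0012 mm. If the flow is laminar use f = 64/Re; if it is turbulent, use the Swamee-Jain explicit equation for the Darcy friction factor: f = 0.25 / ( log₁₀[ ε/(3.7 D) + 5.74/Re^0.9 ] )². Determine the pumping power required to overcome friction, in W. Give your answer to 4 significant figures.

Q = 2368 L/min = 2368/60000 = 0.03947 m³/s.
Cross-sectional area A = πD²/4 = π(0.3187)²/4 = 0.07977 m²; mean velocity V = Q/A = 0.03947/0.07977 = 0.4947 m/s.
Reynolds number Re = ρVD/μ = 1104 · 0.4947 · 0.3187 / 0.0164 = 1.058e+04.
Re > 4000 → turbulent. Relative roughness ε/D = 1.2e-06/0.3187 = 3.77e-06. Swamee-Jain: f = 0.25/(log₁₀[3.77e-06/3.7 + 5.74/1.058e+04^0.9])² = 0.25/(log₁₀[1.02e-06 + 0.00137])² = 0.25/(-2.863)² = 0.0305.
Darcy-Weisbach: ΔP = f(L/D)(ρV²/2) = 0.0305·(52.13/0.3187)·(1104·0.4947²/2) = 0.0305·163.6·135.1 = 674.1 Pa.
Pumping power P = QΔP = 0.03947·674.1 = 26.605 W = 26.61 W.

P ≈ 26.61 W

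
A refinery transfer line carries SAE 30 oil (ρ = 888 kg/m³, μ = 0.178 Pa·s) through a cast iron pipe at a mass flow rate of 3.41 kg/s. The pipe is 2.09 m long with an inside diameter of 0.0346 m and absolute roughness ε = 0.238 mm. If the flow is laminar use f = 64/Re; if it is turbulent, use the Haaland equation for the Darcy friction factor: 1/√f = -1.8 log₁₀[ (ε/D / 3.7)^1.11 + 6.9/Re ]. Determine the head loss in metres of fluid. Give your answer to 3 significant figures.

A = πD²/4 = π(0.0346)²/4 = 0.0009402 m²; mean velocity V = ṁ/(ρA) = 3.41/(888 · 0.0009402) = 4.084 m/s.
Reynolds number Re = ρVD/μ = 888 · 4.084 · 0.0346 / 0.178 = 705.
Re < 2300 → laminar flow, so f = 64/Re = 64/705 = 0.09078 (the turbulent correlation is not needed).
Darcy-Weisbach: ΔP = f(L/D)(ρV²/2) = 0.09078·(2.09/0.0346)·(888·4.084²/2) = 0.09078·60.4·7406 = 4.061e+04 Pa.
Head loss h_f = ΔP/(ρg) = 4.061e+04/(888·9.81) = 4.66 m.

h_f ≈ 4.66 m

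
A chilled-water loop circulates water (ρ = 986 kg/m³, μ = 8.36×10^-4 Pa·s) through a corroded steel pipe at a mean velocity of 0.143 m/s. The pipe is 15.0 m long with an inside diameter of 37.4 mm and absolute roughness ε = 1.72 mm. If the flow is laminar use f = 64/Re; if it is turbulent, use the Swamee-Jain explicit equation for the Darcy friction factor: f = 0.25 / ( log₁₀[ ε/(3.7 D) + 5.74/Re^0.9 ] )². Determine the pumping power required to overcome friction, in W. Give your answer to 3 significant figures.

P ≈ 0.0471 W

Reynolds number Re = ρVD/μ = 986 · 0.143 · 0.0374 / 0.000836 = 6308.
Re > 4000 → turbulent. Relative roughness ε/D = 0.00172/0.0374 = 0.046. Swamee-Jain: f = 0.25/(log₁₀[0.046/3.7 + 5.74/6308^0.9])² = 0.25/(log₁₀[0.0124 + 0.00218])² = 0.25/(-1.835)² = 0.07422.
Darcy-Weisbach: ΔP = f(L/D)(ρV²/2) = 0.07422·(15/0.0374)·(986·0.143²/2) = 0.07422·401.1·10.08 = 300.1 Pa.
Q = V·A = 0.143·0.001099 = 0.0001571 m³/s.
Pumping power P = QΔP = 0.0001571·300.1 = 0.04715 W = 0.0471 W.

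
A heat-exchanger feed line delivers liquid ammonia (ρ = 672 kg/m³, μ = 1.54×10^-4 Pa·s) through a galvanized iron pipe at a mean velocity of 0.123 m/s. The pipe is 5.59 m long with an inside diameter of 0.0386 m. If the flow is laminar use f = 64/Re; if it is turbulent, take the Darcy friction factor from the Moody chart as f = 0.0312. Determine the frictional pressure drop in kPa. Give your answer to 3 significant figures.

ΔP ≈ 0.0230 kPa

Reynolds number Re = ρVD/μ = 672 · 0.123 · 0.0386 / 0.000154 = 2.072e+04.
Re > 4000 → turbulent; use the Moody-chart value f = 0.0312.
Darcy-Weisbach: ΔP = f(L/D)(ρV²/2) = 0.0312·(5.59/0.0386)·(672·0.123²/2) = 0.0312·144.8·5.083 = 22.97 Pa.
ΔP = 22.97 Pa = 0.0230 kPa.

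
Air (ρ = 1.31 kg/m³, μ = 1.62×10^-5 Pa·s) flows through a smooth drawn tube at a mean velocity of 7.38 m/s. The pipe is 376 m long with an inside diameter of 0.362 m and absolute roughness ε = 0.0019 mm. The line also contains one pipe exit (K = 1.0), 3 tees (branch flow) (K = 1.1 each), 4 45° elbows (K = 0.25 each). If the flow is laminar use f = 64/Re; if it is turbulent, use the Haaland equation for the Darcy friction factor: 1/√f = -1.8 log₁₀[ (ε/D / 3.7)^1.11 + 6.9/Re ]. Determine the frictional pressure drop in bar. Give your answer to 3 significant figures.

Reynolds number Re = ρVD/μ = 1.31 · 7.38 · 0.362 / 1.62e-05 = 2.16e+05.
Re > 4000 → turbulent. Relative roughness ε/D = 1.9e-06/0.362 = 5.25e-06. Haaland: 1/√f = -1.8 log₁₀[(5.25e-06/3.7)^1.11 + 6.9/2.16e+05] = -1.8 log₁₀[3.23e-07 + 3.19e-05] = 8.084, so f = 0.0153.
Total minor-loss coefficient ΣK = 1·1 + 3·1.1 + 4·0.25 = 5.3.
ΔP = [f·L/D + ΣK]·(ρV²/2) = [0.0153·376/0.362 + 5.3]·(1.31·7.38²/2) = [15.89 + 5.3]·35.67 = 756 Pa.
ΔP = 756 Pa = 0.00756 bar.

ΔP ≈ 0.00756 bar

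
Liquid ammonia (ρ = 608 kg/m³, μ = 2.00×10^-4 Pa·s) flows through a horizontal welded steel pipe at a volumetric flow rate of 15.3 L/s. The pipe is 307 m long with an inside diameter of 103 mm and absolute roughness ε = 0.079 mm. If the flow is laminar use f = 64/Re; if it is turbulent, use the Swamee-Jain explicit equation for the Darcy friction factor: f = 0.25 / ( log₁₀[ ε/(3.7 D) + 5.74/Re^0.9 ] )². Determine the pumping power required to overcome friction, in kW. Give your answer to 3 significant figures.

Q = 15.3 L/s = 15.3/1000 = 0.0153 m³/s.
Cross-sectional area A = πD²/4 = π(0.103)²/4 = 0.008332 m²; mean velocity V = Q/A = 0.0153/0.008332 = 1.836 m/s.
Reynolds number Re = ρVD/μ = 608 · 1.836 · 0.103 / 0.0002 = 5.75e+05.
Re > 4000 → turbulent. Relative roughness ε/D = 7.9e-05/0.103 = 0.000767. Swamee-Jain: f = 0.25/(log₁₀[0.000767/3.7 + 5.74/5.75e+05^0.9])² = 0.25/(log₁₀[0.000207 + 3.76e-05])² = 0.25/(-3.611)² = 0.01917.
Darcy-Weisbach: ΔP = f(L/D)(ρV²/2) = 0.01917·(307/0.103)·(608·1.836²/2) = 0.01917·2981·1025 = 5.857e+04 Pa.
Pumping power P = QΔP = 0.0153·5.857e+04 = 896.2 W = 0.896 kW.

P ≈ 0.896 kW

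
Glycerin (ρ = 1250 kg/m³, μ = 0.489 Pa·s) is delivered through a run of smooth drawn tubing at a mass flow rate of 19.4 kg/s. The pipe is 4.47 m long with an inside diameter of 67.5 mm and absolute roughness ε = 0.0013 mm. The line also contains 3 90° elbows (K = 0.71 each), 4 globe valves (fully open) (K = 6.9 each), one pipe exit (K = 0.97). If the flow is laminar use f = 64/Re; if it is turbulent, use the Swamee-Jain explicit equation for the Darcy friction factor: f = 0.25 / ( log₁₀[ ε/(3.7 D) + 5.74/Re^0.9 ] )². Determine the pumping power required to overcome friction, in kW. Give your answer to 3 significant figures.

A = πD²/4 = π(0.0675)²/4 = 0.003578 m²; mean velocity V = ṁ/(ρA) = 19.4/(1250 · 0.003578) = 4.337 m/s.
Reynolds number Re = ρVD/μ = 1250 · 4.337 · 0.0675 / 0.489 = 748.3.
Re < 2300 → laminar flow, so f = 64/Re = 64/748.3 = 0.08552 (the turbulent correlation is not needed).
Total minor-loss coefficient ΣK = 3·0.71 + 4·6.9 + 1·0.97 = 30.7.
ΔP = [f·L/D + ΣK]·(ρV²/2) = [0.08552·4.47/0.0675 + 30.7]·(1250·4.337²/2) = [5.663 + 30.7]·1.176e+04 = 4.275e+05 Pa.
Q = ṁ/ρ = 19.4/1250 = 0.01552 m³/s.
Pumping power P = QΔP = 0.01552·4.275e+05 = 6635 W = 6.63 kW.

P ≈ 6.63 kW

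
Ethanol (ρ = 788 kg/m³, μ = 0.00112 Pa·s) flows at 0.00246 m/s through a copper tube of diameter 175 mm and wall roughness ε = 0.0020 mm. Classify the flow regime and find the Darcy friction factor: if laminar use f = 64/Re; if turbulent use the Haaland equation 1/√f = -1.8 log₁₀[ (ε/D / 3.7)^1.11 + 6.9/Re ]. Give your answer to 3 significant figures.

Re = ρVD/μ = 788·0.00246·0.175/0.00112 = 302.9.
Re < 2300 → laminar, so f = 64/Re = 0.2113 (roughness is irrelevant in laminar flow).

f ≈ 0.211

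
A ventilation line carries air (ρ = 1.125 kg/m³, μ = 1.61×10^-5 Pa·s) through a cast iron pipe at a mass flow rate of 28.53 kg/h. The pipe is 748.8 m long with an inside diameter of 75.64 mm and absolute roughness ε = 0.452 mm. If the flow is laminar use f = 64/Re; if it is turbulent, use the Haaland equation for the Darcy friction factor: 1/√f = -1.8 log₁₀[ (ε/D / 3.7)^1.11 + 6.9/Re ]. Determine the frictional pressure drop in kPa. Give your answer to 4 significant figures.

ΔP ≈ 0.5434 kPa

ṁ = 28.53 kg/h = 28.53/3600 = 0.007925 kg/s.
A = πD²/4 = π(0.07564)²/4 = 0.004494 m²; mean velocity V = ṁ/(ρA) = 0.007925/(1.125 · 0.004494) = 1.568 m/s.
Reynolds number Re = ρVD/μ = 1.125 · 1.568 · 0.07564 / 1.61e-05 = 8286.
Re > 4000 → turbulent. Relative roughness ε/D = 0.000452/0.07564 = 0.00598. Haaland: 1/√f = -1.8 log₁₀[(0.00598/3.7)^1.11 + 6.9/8286] = -1.8 log₁₀[0.000796 + 0.000833] = 5.019, so f = 0.03971.
Darcy-Weisbach: ΔP = f(L/D)(ρV²/2) = 0.03971·(748.8/0.07564)·(1.125·1.568²/2) = 0.03971·9900·1.382 = 543.4 Pa.
ΔP = 543.4 Pa = 0.5434 kPa.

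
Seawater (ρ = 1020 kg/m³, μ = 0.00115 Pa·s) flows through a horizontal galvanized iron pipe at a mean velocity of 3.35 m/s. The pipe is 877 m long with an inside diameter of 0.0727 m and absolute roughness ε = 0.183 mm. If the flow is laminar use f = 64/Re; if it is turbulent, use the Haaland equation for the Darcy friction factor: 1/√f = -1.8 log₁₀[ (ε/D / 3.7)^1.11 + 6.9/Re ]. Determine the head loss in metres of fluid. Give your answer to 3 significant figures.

h_f ≈ 177 m

Reynolds number Re = ρVD/μ = 1020 · 3.35 · 0.0727 / 0.00115 = 2.16e+05.
Re > 4000 → turbulent. Relative roughness ε/D = 0.000183/0.0727 = 0.00252. Haaland: 1/√f = -1.8 log₁₀[(0.00252/3.7)^1.11 + 6.9/2.16e+05] = -1.8 log₁₀[0.000305 + 3.19e-05] = 6.25, so f = 0.0256.
Darcy-Weisbach: ΔP = f(L/D)(ρV²/2) = 0.0256·(877/0.0727)·(1020·3.35²/2) = 0.0256·1.206e+04·5723 = 1.767e+06 Pa.
Head loss h_f = ΔP/(ρg) = 1.767e+06/(1020·9.81) = 177 m.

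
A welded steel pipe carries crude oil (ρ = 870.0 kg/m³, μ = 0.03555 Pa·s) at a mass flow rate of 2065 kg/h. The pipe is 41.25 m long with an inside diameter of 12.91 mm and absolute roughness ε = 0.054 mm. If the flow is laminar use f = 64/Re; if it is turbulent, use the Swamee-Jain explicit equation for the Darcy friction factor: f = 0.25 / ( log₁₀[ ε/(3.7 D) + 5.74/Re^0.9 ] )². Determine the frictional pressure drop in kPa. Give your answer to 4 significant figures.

ṁ = 2065 kg/h = 2065/3600 = 0.5736 kg/s.
A = πD²/4 = π(0.01291)²/4 = 0.0001309 m²; mean velocity V = ṁ/(ρA) = 0.5736/(870 · 0.0001309) = 5.037 m/s.
Reynolds number Re = ρVD/μ = 870 · 5.037 · 0.01291 / 0.0355 = 1591.
Re < 2300 → laminar flow, so f = 64/Re = 64/1591 = 0.04022 (the turbulent correlation is not needed).
Darcy-Weisbach: ΔP = f(L/D)(ρV²/2) = 0.04022·(41.25/0.01291)·(870·5.037²/2) = 0.04022·3195·1.104e+04 = 1.418e+06 Pa.
ΔP = 1.418e+06 Pa = 1418 kPa.

ΔP ≈ 1418 kPa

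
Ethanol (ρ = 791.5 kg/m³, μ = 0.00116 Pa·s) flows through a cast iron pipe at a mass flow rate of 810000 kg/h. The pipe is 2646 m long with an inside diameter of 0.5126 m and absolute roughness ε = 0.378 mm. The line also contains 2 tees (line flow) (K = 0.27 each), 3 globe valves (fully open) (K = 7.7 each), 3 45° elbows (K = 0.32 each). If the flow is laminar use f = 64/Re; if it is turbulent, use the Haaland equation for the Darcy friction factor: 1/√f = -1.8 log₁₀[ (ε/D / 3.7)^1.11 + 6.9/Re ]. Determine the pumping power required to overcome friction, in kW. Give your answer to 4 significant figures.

ṁ = 810000 kg/h = 810000/3600 = 225 kg/s.
A = πD²/4 = π(0.5126)²/4 = 0.2064 m²; mean velocity V = ṁ/(ρA) = 225/(791.5 · 0.2064) = 1.377 m/s.
Reynolds number Re = ρVD/μ = 791.5 · 1.377 · 0.5126 / 0.00116 = 4.818e+05.
Re > 4000 → turbulent. Relative roughness ε/D = 0.000378/0.5126 = 0.000737. Haaland: 1/√f = -1.8 log₁₀[(0.000737/3.7)^1.11 + 6.9/4.818e+05] = -1.8 log₁₀[7.81e-05 + 1.43e-05] = 7.262, so f = 0.01896.
Total minor-loss coefficient ΣK = 2·0.27 + 3·7.7 + 3·0.32 = 24.6.
ΔP = [f·L/D + ΣK]·(ρV²/2) = [0.01896·2646/0.5126 + 24.6]·(791.5·1.377²/2) = [97.88 + 24.6]·750.9 = 9.197e+04 Pa.
Q = ṁ/ρ = 225/791.5 = 0.2843 m³/s.
Pumping power P = QΔP = 0.2843·9.197e+04 = 26146 W = 26.15 kW.

P ≈ 26.15 kW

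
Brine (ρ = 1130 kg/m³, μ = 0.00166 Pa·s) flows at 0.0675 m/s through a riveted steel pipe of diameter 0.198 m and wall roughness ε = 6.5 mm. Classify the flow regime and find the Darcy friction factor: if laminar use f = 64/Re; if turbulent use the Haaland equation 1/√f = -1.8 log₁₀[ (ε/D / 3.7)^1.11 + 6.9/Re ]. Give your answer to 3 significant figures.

Re = ρVD/μ = 1130·0.0675·0.198/0.00166 = 9098.
Re > 4000 → turbulent. ε/D = 0.0065/0.198 = 0.0328; Haaland: 1/√f = -1.8 log₁₀[0.00528 + 0.000758] = 3.995, so f = 0.06266.

f ≈ 0.0627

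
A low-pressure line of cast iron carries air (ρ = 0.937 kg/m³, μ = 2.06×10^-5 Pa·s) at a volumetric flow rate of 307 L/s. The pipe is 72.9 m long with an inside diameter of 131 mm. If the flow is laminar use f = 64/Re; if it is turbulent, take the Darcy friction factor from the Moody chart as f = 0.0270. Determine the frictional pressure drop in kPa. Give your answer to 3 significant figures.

ΔP ≈ 3.65 kPa

Q = 307 L/s = 307/1000 = 0.307 m³/s.
Cross-sectional area A = πD²/4 = π(0.131)²/4 = 0.01348 m²; mean velocity V = Q/A = 0.307/0.01348 = 22.78 m/s.
Reynolds number Re = ρVD/μ = 0.937 · 22.78 · 0.131 / 2.06e-05 = 1.357e+05.
Re > 4000 → turbulent; use the Moody-chart value f = 0.0270.
Darcy-Weisbach: ΔP = f(L/D)(ρV²/2) = 0.027·(72.9/0.131)·(0.937·22.78²/2) = 0.027·556.5·243.1 = 3652 Pa.
ΔP = 3652 Pa = 3.65 kPa.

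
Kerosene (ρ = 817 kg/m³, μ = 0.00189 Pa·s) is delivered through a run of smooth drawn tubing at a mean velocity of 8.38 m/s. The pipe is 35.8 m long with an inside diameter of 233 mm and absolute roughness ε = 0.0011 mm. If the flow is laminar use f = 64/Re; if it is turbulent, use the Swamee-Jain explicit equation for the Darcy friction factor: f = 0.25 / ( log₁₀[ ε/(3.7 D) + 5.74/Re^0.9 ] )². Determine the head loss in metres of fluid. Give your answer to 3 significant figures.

h_f ≈ 6.63 m

Reynolds number Re = ρVD/μ = 817 · 8.38 · 0.233 / 0.00189 = 8.44e+05.
Re > 4000 → turbulent. Relative roughness ε/D = 1.1e-06/0.233 = 4.72e-06. Swamee-Jain: f = 0.25/(log₁₀[4.72e-06/3.7 + 5.74/8.44e+05^0.9])² = 0.25/(log₁₀[1.28e-06 + 2.66e-05])² = 0.25/(-4.554)² = 0.01205.
Darcy-Weisbach: ΔP = f(L/D)(ρV²/2) = 0.01205·(35.8/0.233)·(817·8.38²/2) = 0.01205·153.6·2.869e+04 = 5.312e+04 Pa.
Head loss h_f = ΔP/(ρg) = 5.312e+04/(817·9.81) = 6.63 m.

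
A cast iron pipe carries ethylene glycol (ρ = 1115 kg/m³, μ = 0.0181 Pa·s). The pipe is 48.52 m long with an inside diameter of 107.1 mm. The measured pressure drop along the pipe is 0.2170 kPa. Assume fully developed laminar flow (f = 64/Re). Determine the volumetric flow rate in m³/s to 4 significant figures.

For laminar flow, f = 64/Re with Re = ρVD/μ, so Darcy-Weisbach reduces to ΔP = 32μLV/D². Solving for V: V = ΔP·D²/(32μL) = 217·(0.1071)²/(32·0.0181·48.52) = 0.08857 m/s.
Check: Re = ρVD/μ = 1115·0.08857·0.1071/0.0181 = 584.4 < 2300, so the laminar assumption holds.
Q = V·A = 0.08857·(π/4·0.1071²) = 0.0007979 m³/s = 7.979×10^-4 m³/s.

Q ≈ 7.979×10^-4 m³/s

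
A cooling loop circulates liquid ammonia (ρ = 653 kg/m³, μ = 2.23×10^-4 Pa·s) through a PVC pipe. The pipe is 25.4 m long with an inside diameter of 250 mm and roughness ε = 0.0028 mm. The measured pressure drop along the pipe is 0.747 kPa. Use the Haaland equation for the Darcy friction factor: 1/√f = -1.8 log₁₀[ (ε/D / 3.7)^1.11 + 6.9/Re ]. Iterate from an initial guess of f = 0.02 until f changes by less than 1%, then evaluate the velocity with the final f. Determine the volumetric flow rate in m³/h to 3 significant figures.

Rearranging Darcy-Weisbach: V = √(2·ΔP·D/(f·L·ρ)). With ε/D = 2.8e-06/0.25 = 1.12e-05, iterate starting from f = 0.02:
  f = 0.02 → V = √(2·747·0.25/(0.02·25.4·653)) = 1.061 m/s; Re = ρVD/μ = 7.768e+05; f → 0.01227
  f = 0.01227 → V = 1.355 m/s; Re = 9.919e+05; f → 0.0118
  f = 0.0118 → V = 1.381 m/s; Re = 1.011e+06; f → 0.01177
Converged (Δf/f < 1%). With the final f = 0.01177: V = √(2·747·0.25/(0.01177·25.4·653)) = 1.383 m/s.
Q = V·A = 1.383·(π/4·0.25²) = 0.0679 m³/s = 244 m³/h.

Q ≈ 244 m³/h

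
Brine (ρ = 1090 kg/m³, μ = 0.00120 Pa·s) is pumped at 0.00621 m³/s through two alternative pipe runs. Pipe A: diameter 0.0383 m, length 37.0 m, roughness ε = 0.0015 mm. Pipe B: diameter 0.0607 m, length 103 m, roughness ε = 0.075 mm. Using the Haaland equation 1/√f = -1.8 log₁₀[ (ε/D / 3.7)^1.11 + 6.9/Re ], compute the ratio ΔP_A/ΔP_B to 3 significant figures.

ΔP_A/ΔP_B ≈ 2.55

Pipe A: V = Q/A = 0.00621/0.001152 = 5.39 m/s; Re = 1.875e+05; ε/D = 3.92e-05; Haaland → f = 0.01594; ΔP_A = f(L/D)(ρV²/2) = 2.439e+05 Pa.
Pipe B: V = Q/A = 0.00621/0.002894 = 2.146 m/s; Re = 1.183e+05; ε/D = 0.00124; Haaland → f = 0.02247; ΔP_B = f(L/D)(ρV²/2) = 9.57e+04 Pa.
ΔP_A/ΔP_B = 2.439e+05/9.57e+04 = 2.55.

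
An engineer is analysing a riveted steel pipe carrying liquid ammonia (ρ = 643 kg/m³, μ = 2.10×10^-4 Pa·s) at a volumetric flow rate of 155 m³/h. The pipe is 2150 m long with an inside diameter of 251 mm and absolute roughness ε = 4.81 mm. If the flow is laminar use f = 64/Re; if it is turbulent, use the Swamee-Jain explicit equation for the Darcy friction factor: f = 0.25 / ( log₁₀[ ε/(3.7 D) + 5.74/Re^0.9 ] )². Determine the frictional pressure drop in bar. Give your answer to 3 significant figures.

ΔP ≈ 1.00 bar

Q = 155 m³/h = 155/3600 = 0.04306 m³/s.
Cross-sectional area A = πD²/4 = π(0.251)²/4 = 0.04948 m²; mean velocity V = Q/A = 0.04306/0.04948 = 0.8701 m/s.
Reynolds number Re = ρVD/μ = 643 · 0.8701 · 0.251 / 0.00021 = 6.687e+05.
Re > 4000 → turbulent. Relative roughness ε/D = 0.00481/0.251 = 0.0192. Swamee-Jain: f = 0.25/(log₁₀[0.0192/3.7 + 5.74/6.687e+05^0.9])² = 0.25/(log₁₀[0.00518 + 3.28e-05])² = 0.25/(-2.283)² = 0.04797.
Darcy-Weisbach: ΔP = f(L/D)(ρV²/2) = 0.04797·(2150/0.251)·(643·0.8701²/2) = 0.04797·8566·243.4 = 1e+05 Pa.
ΔP = 1e+05 Pa = 1.00 bar.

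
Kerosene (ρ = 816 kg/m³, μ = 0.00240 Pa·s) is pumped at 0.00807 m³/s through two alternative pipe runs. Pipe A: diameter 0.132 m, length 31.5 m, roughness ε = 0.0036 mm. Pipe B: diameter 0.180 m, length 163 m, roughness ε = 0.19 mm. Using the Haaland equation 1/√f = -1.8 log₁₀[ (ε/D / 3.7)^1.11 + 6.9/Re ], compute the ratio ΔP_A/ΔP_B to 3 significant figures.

Pipe A: V = Q/A = 0.00807/0.01368 = 0.5897 m/s; Re = 2.647e+04; ε/D = 2.73e-05; Haaland → f = 0.02407; ΔP_A = f(L/D)(ρV²/2) = 815.1 Pa.
Pipe B: V = Q/A = 0.00807/0.02545 = 0.3171 m/s; Re = 1.941e+04; ε/D = 0.00106; Haaland → f = 0.0279; ΔP_B = f(L/D)(ρV²/2) = 1037 Pa.
ΔP_A/ΔP_B = 815.1/1037 = 0.786.

ΔP_A/ΔP_B ≈ 0.786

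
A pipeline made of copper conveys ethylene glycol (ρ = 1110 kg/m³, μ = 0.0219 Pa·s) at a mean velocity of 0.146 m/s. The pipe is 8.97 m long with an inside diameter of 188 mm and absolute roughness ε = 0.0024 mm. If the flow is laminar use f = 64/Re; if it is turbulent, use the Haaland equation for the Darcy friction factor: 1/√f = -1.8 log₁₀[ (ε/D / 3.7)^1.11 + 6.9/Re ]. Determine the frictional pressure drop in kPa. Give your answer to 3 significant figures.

ΔP ≈ 0.0260 kPa

Reynolds number Re = ρVD/μ = 1110 · 0.146 · 0.188 / 0.0219 = 1391.
Re < 2300 → laminar flow, so f = 64/Re = 64/1391 = 0.046 (the turbulent correlation is not needed).
Darcy-Weisbach: ΔP = f(L/D)(ρV²/2) = 0.046·(8.97/0.188)·(1110·0.146²/2) = 0.046·47.71·11.83 = 25.97 Pa.
ΔP = 25.97 Pa = 0.0260 kPa.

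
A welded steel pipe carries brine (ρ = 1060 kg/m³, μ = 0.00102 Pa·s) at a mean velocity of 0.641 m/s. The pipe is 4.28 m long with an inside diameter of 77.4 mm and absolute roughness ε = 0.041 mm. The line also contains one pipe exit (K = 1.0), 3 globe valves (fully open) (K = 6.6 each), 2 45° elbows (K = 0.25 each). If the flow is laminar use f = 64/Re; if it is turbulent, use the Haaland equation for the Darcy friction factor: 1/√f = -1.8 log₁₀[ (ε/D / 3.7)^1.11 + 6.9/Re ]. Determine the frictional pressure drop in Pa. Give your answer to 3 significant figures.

Reynolds number Re = ρVD/μ = 1060 · 0.641 · 0.0774 / 0.00102 = 5.156e+04.
Re > 4000 → turbulent. Relative roughness ε/D = 4.1e-05/0.0774 = 0.00053. Haaland: 1/√f = -1.8 log₁₀[(0.00053/3.7)^1.11 + 6.9/5.156e+04] = -1.8 log₁₀[5.41e-05 + 0.000134] = 6.707, so f = 0.02223.
Total minor-loss coefficient ΣK = 1·1 + 3·6.6 + 2·0.25 = 21.3.
ΔP = [f·L/D + ΣK]·(ρV²/2) = [0.02223·4.28/0.0774 + 21.3]·(1060·0.641²/2) = [1.229 + 21.3]·217.8 = 4906 Pa.

ΔP ≈ 4910 Pa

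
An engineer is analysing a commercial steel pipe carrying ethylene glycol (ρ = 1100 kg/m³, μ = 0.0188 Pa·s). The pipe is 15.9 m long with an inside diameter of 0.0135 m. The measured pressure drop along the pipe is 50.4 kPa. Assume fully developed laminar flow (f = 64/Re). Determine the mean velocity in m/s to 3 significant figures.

V ≈ 0.960 m/s

For laminar flow, f = 64/Re with Re = ρVD/μ, so Darcy-Weisbach reduces to ΔP = 32μLV/D². Solving for V: V = ΔP·D²/(32μL) = 5.04e+04·(0.0135)²/(32·0.0188·15.9) = 0.9603 m/s.
Check: Re = ρVD/μ = 1100·0.9603·0.0135/0.0188 = 758.5 < 2300, so the laminar assumption holds.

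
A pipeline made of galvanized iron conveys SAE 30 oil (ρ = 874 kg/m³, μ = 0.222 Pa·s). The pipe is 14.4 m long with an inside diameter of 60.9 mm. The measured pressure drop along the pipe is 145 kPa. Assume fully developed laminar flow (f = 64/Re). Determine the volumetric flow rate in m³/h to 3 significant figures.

For laminar flow, f = 64/Re with Re = ρVD/μ, so Darcy-Weisbach reduces to ΔP = 32μLV/D². Solving for V: V = ΔP·D²/(32μL) = 1.45e+05·(0.0609)²/(32·0.222·14.4) = 5.257 m/s.
Check: Re = ρVD/μ = 874·5.257·0.0609/0.222 = 1260 < 2300, so the laminar assumption holds.
Q = V·A = 5.257·(π/4·0.0609²) = 0.01531 m³/s = 55.1 m³/h.

Q ≈ 55.1 m³/h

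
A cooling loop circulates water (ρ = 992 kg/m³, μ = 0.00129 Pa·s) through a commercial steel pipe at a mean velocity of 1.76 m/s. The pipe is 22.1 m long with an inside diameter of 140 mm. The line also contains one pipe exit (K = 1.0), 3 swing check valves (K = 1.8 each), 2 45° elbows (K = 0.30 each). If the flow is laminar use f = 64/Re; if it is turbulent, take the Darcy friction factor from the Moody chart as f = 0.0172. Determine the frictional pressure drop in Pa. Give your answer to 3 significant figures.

Reynolds number Re = ρVD/μ = 992 · 1.76 · 0.14 / 0.00129 = 1.895e+05.
Re > 4000 → turbulent; use the Moody-chart value f = 0.0172.
Total minor-loss coefficient ΣK = 1·1 + 3·1.8 + 2·0.3 = 7.
ΔP = [f·L/D + ΣK]·(ρV²/2) = [0.0172·22.1/0.14 + 7]·(992·1.76²/2) = [2.715 + 7]·1536 = 1.493e+04 Pa.

ΔP ≈ 14900 Pa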